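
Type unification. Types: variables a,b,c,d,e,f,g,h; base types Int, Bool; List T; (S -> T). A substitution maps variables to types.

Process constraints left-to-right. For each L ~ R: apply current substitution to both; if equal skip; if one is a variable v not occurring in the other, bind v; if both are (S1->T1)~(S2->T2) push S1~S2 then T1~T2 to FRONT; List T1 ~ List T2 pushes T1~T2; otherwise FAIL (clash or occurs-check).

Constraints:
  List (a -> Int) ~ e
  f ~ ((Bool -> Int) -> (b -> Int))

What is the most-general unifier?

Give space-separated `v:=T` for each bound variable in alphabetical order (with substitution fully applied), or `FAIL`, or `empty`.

Answer: e:=List (a -> Int) f:=((Bool -> Int) -> (b -> Int))

Derivation:
step 1: unify List (a -> Int) ~ e  [subst: {-} | 1 pending]
  bind e := List (a -> Int)
step 2: unify f ~ ((Bool -> Int) -> (b -> Int))  [subst: {e:=List (a -> Int)} | 0 pending]
  bind f := ((Bool -> Int) -> (b -> Int))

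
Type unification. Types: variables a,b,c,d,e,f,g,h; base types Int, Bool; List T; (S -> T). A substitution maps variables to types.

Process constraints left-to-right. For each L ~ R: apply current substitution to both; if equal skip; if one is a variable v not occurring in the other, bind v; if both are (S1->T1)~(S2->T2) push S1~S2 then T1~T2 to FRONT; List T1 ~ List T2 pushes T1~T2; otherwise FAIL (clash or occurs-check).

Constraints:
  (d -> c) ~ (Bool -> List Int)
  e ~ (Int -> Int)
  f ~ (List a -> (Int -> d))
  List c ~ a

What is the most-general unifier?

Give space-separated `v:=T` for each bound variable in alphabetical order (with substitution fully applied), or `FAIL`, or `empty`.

step 1: unify (d -> c) ~ (Bool -> List Int)  [subst: {-} | 3 pending]
  -> decompose arrow: push d~Bool, c~List Int
step 2: unify d ~ Bool  [subst: {-} | 4 pending]
  bind d := Bool
step 3: unify c ~ List Int  [subst: {d:=Bool} | 3 pending]
  bind c := List Int
step 4: unify e ~ (Int -> Int)  [subst: {d:=Bool, c:=List Int} | 2 pending]
  bind e := (Int -> Int)
step 5: unify f ~ (List a -> (Int -> Bool))  [subst: {d:=Bool, c:=List Int, e:=(Int -> Int)} | 1 pending]
  bind f := (List a -> (Int -> Bool))
step 6: unify List List Int ~ a  [subst: {d:=Bool, c:=List Int, e:=(Int -> Int), f:=(List a -> (Int -> Bool))} | 0 pending]
  bind a := List List Int

Answer: a:=List List Int c:=List Int d:=Bool e:=(Int -> Int) f:=(List List List Int -> (Int -> Bool))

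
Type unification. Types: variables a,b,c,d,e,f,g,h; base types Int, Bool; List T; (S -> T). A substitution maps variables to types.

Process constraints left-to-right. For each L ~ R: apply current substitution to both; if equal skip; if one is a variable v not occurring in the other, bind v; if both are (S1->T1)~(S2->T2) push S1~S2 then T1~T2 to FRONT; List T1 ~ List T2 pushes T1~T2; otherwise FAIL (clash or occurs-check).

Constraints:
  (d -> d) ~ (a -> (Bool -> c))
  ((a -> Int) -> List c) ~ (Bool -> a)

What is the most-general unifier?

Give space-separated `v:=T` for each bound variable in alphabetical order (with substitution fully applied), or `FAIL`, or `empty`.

Answer: FAIL

Derivation:
step 1: unify (d -> d) ~ (a -> (Bool -> c))  [subst: {-} | 1 pending]
  -> decompose arrow: push d~a, d~(Bool -> c)
step 2: unify d ~ a  [subst: {-} | 2 pending]
  bind d := a
step 3: unify a ~ (Bool -> c)  [subst: {d:=a} | 1 pending]
  bind a := (Bool -> c)
step 4: unify (((Bool -> c) -> Int) -> List c) ~ (Bool -> (Bool -> c))  [subst: {d:=a, a:=(Bool -> c)} | 0 pending]
  -> decompose arrow: push ((Bool -> c) -> Int)~Bool, List c~(Bool -> c)
step 5: unify ((Bool -> c) -> Int) ~ Bool  [subst: {d:=a, a:=(Bool -> c)} | 1 pending]
  clash: ((Bool -> c) -> Int) vs Bool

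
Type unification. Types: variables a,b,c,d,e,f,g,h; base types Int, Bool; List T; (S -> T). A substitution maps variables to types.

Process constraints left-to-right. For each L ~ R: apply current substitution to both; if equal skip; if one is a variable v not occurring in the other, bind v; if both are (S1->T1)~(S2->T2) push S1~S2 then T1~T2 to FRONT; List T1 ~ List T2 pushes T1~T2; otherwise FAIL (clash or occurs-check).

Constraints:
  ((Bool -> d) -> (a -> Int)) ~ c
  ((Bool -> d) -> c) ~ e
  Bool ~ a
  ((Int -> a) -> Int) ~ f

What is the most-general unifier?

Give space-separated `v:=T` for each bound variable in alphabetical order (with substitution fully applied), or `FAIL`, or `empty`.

step 1: unify ((Bool -> d) -> (a -> Int)) ~ c  [subst: {-} | 3 pending]
  bind c := ((Bool -> d) -> (a -> Int))
step 2: unify ((Bool -> d) -> ((Bool -> d) -> (a -> Int))) ~ e  [subst: {c:=((Bool -> d) -> (a -> Int))} | 2 pending]
  bind e := ((Bool -> d) -> ((Bool -> d) -> (a -> Int)))
step 3: unify Bool ~ a  [subst: {c:=((Bool -> d) -> (a -> Int)), e:=((Bool -> d) -> ((Bool -> d) -> (a -> Int)))} | 1 pending]
  bind a := Bool
step 4: unify ((Int -> Bool) -> Int) ~ f  [subst: {c:=((Bool -> d) -> (a -> Int)), e:=((Bool -> d) -> ((Bool -> d) -> (a -> Int))), a:=Bool} | 0 pending]
  bind f := ((Int -> Bool) -> Int)

Answer: a:=Bool c:=((Bool -> d) -> (Bool -> Int)) e:=((Bool -> d) -> ((Bool -> d) -> (Bool -> Int))) f:=((Int -> Bool) -> Int)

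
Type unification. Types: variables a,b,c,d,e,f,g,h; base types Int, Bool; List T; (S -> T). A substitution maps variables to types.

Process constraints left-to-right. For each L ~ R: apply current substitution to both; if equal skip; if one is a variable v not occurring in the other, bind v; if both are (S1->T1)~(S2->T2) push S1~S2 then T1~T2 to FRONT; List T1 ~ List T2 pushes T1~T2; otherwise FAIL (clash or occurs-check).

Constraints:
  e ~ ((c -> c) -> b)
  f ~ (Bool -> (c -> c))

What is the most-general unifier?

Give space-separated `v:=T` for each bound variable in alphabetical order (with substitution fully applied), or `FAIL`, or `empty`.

step 1: unify e ~ ((c -> c) -> b)  [subst: {-} | 1 pending]
  bind e := ((c -> c) -> b)
step 2: unify f ~ (Bool -> (c -> c))  [subst: {e:=((c -> c) -> b)} | 0 pending]
  bind f := (Bool -> (c -> c))

Answer: e:=((c -> c) -> b) f:=(Bool -> (c -> c))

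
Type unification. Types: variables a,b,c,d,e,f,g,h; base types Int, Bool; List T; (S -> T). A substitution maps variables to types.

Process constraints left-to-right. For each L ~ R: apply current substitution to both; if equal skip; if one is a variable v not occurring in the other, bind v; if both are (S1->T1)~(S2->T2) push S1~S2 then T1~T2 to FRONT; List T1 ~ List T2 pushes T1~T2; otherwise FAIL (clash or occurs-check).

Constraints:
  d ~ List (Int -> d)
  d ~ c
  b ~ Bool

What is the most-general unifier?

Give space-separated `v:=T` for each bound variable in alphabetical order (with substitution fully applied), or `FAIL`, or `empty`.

Answer: FAIL

Derivation:
step 1: unify d ~ List (Int -> d)  [subst: {-} | 2 pending]
  occurs-check fail: d in List (Int -> d)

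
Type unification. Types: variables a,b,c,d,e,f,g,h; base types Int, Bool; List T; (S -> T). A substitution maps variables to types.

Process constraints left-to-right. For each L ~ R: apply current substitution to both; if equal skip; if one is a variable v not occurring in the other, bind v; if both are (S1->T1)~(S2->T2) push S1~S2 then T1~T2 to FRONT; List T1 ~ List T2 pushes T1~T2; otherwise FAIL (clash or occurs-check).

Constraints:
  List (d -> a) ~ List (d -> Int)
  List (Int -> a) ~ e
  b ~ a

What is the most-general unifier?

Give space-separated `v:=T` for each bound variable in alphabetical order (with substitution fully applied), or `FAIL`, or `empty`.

Answer: a:=Int b:=Int e:=List (Int -> Int)

Derivation:
step 1: unify List (d -> a) ~ List (d -> Int)  [subst: {-} | 2 pending]
  -> decompose List: push (d -> a)~(d -> Int)
step 2: unify (d -> a) ~ (d -> Int)  [subst: {-} | 2 pending]
  -> decompose arrow: push d~d, a~Int
step 3: unify d ~ d  [subst: {-} | 3 pending]
  -> identical, skip
step 4: unify a ~ Int  [subst: {-} | 2 pending]
  bind a := Int
step 5: unify List (Int -> Int) ~ e  [subst: {a:=Int} | 1 pending]
  bind e := List (Int -> Int)
step 6: unify b ~ Int  [subst: {a:=Int, e:=List (Int -> Int)} | 0 pending]
  bind b := Int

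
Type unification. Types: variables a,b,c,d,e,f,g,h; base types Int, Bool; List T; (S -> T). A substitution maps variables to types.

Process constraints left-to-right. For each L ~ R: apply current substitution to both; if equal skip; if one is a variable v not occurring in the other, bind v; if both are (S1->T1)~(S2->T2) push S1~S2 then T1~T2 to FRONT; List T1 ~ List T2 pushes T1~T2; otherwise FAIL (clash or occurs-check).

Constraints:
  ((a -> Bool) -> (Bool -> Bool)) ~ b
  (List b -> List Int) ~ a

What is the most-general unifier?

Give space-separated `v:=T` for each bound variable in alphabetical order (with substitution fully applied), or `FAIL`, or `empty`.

step 1: unify ((a -> Bool) -> (Bool -> Bool)) ~ b  [subst: {-} | 1 pending]
  bind b := ((a -> Bool) -> (Bool -> Bool))
step 2: unify (List ((a -> Bool) -> (Bool -> Bool)) -> List Int) ~ a  [subst: {b:=((a -> Bool) -> (Bool -> Bool))} | 0 pending]
  occurs-check fail

Answer: FAIL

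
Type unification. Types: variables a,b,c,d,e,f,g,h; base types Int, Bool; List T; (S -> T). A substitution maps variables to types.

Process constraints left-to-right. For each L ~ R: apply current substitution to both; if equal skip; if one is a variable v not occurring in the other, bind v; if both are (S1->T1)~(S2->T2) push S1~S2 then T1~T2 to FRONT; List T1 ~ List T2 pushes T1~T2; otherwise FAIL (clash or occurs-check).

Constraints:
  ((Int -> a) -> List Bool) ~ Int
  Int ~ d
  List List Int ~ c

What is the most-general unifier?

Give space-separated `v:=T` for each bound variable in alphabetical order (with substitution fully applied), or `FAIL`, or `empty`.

step 1: unify ((Int -> a) -> List Bool) ~ Int  [subst: {-} | 2 pending]
  clash: ((Int -> a) -> List Bool) vs Int

Answer: FAIL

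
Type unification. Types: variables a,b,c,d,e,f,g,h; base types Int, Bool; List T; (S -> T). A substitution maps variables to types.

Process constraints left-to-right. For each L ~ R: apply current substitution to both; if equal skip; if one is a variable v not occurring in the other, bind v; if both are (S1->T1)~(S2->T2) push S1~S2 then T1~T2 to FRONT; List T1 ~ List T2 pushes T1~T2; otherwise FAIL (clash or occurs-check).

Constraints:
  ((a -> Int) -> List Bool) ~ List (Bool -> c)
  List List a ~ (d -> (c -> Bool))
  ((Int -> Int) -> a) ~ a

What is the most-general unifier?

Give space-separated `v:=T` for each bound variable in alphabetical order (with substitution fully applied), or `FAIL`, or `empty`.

step 1: unify ((a -> Int) -> List Bool) ~ List (Bool -> c)  [subst: {-} | 2 pending]
  clash: ((a -> Int) -> List Bool) vs List (Bool -> c)

Answer: FAIL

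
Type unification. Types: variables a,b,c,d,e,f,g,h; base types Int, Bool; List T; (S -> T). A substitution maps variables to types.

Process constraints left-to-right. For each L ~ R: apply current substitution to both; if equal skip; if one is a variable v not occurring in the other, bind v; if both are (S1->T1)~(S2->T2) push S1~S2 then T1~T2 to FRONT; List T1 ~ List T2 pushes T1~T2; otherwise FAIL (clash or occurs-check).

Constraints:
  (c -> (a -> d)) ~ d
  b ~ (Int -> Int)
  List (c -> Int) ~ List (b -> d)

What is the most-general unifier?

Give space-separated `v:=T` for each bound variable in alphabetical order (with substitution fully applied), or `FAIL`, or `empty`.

step 1: unify (c -> (a -> d)) ~ d  [subst: {-} | 2 pending]
  occurs-check fail

Answer: FAIL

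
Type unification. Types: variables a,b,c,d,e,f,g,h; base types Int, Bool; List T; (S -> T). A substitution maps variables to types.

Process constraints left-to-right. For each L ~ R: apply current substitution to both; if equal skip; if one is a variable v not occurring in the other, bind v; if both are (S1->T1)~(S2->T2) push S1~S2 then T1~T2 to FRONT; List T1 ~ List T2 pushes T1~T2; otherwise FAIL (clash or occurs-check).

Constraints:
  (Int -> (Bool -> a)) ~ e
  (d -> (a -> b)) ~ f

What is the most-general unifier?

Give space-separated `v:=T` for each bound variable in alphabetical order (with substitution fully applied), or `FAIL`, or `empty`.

Answer: e:=(Int -> (Bool -> a)) f:=(d -> (a -> b))

Derivation:
step 1: unify (Int -> (Bool -> a)) ~ e  [subst: {-} | 1 pending]
  bind e := (Int -> (Bool -> a))
step 2: unify (d -> (a -> b)) ~ f  [subst: {e:=(Int -> (Bool -> a))} | 0 pending]
  bind f := (d -> (a -> b))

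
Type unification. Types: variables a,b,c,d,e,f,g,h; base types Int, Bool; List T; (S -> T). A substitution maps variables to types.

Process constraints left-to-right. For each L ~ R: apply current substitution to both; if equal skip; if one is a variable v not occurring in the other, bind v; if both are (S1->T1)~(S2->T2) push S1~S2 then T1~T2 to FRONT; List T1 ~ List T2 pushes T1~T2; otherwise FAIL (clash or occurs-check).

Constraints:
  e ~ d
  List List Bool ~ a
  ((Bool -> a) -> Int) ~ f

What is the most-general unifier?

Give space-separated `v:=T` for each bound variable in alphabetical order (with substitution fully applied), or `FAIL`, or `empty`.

Answer: a:=List List Bool e:=d f:=((Bool -> List List Bool) -> Int)

Derivation:
step 1: unify e ~ d  [subst: {-} | 2 pending]
  bind e := d
step 2: unify List List Bool ~ a  [subst: {e:=d} | 1 pending]
  bind a := List List Bool
step 3: unify ((Bool -> List List Bool) -> Int) ~ f  [subst: {e:=d, a:=List List Bool} | 0 pending]
  bind f := ((Bool -> List List Bool) -> Int)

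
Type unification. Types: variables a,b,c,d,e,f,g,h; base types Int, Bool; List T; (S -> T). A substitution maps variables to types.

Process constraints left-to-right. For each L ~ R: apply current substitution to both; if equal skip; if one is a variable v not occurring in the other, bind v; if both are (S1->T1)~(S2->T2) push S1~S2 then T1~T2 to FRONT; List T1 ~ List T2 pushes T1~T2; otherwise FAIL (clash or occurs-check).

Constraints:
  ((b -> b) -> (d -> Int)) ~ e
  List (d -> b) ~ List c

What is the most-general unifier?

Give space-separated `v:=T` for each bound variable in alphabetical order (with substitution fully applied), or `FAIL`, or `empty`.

Answer: c:=(d -> b) e:=((b -> b) -> (d -> Int))

Derivation:
step 1: unify ((b -> b) -> (d -> Int)) ~ e  [subst: {-} | 1 pending]
  bind e := ((b -> b) -> (d -> Int))
step 2: unify List (d -> b) ~ List c  [subst: {e:=((b -> b) -> (d -> Int))} | 0 pending]
  -> decompose List: push (d -> b)~c
step 3: unify (d -> b) ~ c  [subst: {e:=((b -> b) -> (d -> Int))} | 0 pending]
  bind c := (d -> b)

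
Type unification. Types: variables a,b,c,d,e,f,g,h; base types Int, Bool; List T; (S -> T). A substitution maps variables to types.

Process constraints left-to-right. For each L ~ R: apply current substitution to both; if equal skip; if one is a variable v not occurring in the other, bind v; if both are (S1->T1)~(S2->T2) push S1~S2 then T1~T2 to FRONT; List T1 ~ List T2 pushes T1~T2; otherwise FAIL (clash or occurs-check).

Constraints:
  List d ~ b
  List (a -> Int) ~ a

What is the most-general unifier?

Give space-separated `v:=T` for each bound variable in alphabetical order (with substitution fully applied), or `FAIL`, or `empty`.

step 1: unify List d ~ b  [subst: {-} | 1 pending]
  bind b := List d
step 2: unify List (a -> Int) ~ a  [subst: {b:=List d} | 0 pending]
  occurs-check fail

Answer: FAIL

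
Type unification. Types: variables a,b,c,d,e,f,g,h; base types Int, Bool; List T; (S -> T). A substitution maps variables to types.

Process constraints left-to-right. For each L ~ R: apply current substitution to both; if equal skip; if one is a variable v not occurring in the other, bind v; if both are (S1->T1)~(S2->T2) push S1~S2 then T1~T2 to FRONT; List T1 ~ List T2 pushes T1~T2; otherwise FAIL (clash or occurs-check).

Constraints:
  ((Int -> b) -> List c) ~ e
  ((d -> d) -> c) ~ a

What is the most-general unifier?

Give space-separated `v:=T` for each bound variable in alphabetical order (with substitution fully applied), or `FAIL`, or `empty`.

step 1: unify ((Int -> b) -> List c) ~ e  [subst: {-} | 1 pending]
  bind e := ((Int -> b) -> List c)
step 2: unify ((d -> d) -> c) ~ a  [subst: {e:=((Int -> b) -> List c)} | 0 pending]
  bind a := ((d -> d) -> c)

Answer: a:=((d -> d) -> c) e:=((Int -> b) -> List c)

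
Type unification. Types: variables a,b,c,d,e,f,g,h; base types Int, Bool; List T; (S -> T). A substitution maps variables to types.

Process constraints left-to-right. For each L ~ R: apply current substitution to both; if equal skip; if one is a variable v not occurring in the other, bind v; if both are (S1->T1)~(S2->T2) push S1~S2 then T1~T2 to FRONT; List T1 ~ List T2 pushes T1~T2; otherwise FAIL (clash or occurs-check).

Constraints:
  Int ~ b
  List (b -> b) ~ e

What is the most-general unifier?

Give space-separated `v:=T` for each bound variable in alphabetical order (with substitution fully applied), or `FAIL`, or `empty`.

step 1: unify Int ~ b  [subst: {-} | 1 pending]
  bind b := Int
step 2: unify List (Int -> Int) ~ e  [subst: {b:=Int} | 0 pending]
  bind e := List (Int -> Int)

Answer: b:=Int e:=List (Int -> Int)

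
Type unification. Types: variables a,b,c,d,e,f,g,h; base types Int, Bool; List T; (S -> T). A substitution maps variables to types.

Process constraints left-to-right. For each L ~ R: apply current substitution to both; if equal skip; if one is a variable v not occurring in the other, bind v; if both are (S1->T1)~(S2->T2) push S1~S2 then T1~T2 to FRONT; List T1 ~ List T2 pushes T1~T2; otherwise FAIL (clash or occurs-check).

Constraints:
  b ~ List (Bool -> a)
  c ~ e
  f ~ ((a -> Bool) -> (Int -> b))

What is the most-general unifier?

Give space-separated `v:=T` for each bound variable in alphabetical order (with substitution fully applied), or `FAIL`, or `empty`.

step 1: unify b ~ List (Bool -> a)  [subst: {-} | 2 pending]
  bind b := List (Bool -> a)
step 2: unify c ~ e  [subst: {b:=List (Bool -> a)} | 1 pending]
  bind c := e
step 3: unify f ~ ((a -> Bool) -> (Int -> List (Bool -> a)))  [subst: {b:=List (Bool -> a), c:=e} | 0 pending]
  bind f := ((a -> Bool) -> (Int -> List (Bool -> a)))

Answer: b:=List (Bool -> a) c:=e f:=((a -> Bool) -> (Int -> List (Bool -> a)))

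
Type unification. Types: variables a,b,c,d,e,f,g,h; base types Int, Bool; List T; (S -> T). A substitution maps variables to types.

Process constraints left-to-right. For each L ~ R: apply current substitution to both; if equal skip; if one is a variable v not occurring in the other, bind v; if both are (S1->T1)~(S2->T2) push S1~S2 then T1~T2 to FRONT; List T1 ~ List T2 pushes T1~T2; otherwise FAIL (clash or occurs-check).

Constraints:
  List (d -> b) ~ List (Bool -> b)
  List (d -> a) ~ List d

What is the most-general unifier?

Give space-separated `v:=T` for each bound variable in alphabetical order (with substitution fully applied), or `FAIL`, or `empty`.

step 1: unify List (d -> b) ~ List (Bool -> b)  [subst: {-} | 1 pending]
  -> decompose List: push (d -> b)~(Bool -> b)
step 2: unify (d -> b) ~ (Bool -> b)  [subst: {-} | 1 pending]
  -> decompose arrow: push d~Bool, b~b
step 3: unify d ~ Bool  [subst: {-} | 2 pending]
  bind d := Bool
step 4: unify b ~ b  [subst: {d:=Bool} | 1 pending]
  -> identical, skip
step 5: unify List (Bool -> a) ~ List Bool  [subst: {d:=Bool} | 0 pending]
  -> decompose List: push (Bool -> a)~Bool
step 6: unify (Bool -> a) ~ Bool  [subst: {d:=Bool} | 0 pending]
  clash: (Bool -> a) vs Bool

Answer: FAIL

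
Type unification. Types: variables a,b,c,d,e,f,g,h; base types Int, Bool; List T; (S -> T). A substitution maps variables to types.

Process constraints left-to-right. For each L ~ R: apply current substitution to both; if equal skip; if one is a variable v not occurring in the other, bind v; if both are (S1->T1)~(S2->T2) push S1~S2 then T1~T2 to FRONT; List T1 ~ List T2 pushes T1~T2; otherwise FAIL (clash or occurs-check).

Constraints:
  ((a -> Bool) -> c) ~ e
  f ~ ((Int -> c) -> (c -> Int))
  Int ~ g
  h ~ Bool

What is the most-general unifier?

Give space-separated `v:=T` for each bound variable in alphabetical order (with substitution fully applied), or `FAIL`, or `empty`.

step 1: unify ((a -> Bool) -> c) ~ e  [subst: {-} | 3 pending]
  bind e := ((a -> Bool) -> c)
step 2: unify f ~ ((Int -> c) -> (c -> Int))  [subst: {e:=((a -> Bool) -> c)} | 2 pending]
  bind f := ((Int -> c) -> (c -> Int))
step 3: unify Int ~ g  [subst: {e:=((a -> Bool) -> c), f:=((Int -> c) -> (c -> Int))} | 1 pending]
  bind g := Int
step 4: unify h ~ Bool  [subst: {e:=((a -> Bool) -> c), f:=((Int -> c) -> (c -> Int)), g:=Int} | 0 pending]
  bind h := Bool

Answer: e:=((a -> Bool) -> c) f:=((Int -> c) -> (c -> Int)) g:=Int h:=Bool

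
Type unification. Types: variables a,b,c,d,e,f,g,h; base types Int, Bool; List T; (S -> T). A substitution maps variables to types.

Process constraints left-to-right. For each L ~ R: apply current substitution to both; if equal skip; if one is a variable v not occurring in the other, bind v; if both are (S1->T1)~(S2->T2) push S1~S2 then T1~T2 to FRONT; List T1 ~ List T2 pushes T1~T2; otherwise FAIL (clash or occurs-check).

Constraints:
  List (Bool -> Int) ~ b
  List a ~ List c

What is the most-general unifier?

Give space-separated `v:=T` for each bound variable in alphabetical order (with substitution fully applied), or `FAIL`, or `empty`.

step 1: unify List (Bool -> Int) ~ b  [subst: {-} | 1 pending]
  bind b := List (Bool -> Int)
step 2: unify List a ~ List c  [subst: {b:=List (Bool -> Int)} | 0 pending]
  -> decompose List: push a~c
step 3: unify a ~ c  [subst: {b:=List (Bool -> Int)} | 0 pending]
  bind a := c

Answer: a:=c b:=List (Bool -> Int)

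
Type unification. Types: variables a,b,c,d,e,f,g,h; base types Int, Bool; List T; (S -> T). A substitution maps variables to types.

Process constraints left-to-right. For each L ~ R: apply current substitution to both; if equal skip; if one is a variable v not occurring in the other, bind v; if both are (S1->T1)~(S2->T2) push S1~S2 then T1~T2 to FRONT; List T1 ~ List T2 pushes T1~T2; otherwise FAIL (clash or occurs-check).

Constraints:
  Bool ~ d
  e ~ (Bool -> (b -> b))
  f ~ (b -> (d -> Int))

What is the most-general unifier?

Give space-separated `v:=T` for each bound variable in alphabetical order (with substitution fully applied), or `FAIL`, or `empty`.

Answer: d:=Bool e:=(Bool -> (b -> b)) f:=(b -> (Bool -> Int))

Derivation:
step 1: unify Bool ~ d  [subst: {-} | 2 pending]
  bind d := Bool
step 2: unify e ~ (Bool -> (b -> b))  [subst: {d:=Bool} | 1 pending]
  bind e := (Bool -> (b -> b))
step 3: unify f ~ (b -> (Bool -> Int))  [subst: {d:=Bool, e:=(Bool -> (b -> b))} | 0 pending]
  bind f := (b -> (Bool -> Int))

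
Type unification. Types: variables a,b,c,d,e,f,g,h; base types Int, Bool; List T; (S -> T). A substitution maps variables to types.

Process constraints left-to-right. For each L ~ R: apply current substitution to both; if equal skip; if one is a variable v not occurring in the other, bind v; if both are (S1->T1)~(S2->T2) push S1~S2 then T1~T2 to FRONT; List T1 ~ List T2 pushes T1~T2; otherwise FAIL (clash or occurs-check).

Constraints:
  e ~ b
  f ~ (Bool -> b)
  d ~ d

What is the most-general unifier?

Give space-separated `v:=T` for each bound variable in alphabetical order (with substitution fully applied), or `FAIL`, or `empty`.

step 1: unify e ~ b  [subst: {-} | 2 pending]
  bind e := b
step 2: unify f ~ (Bool -> b)  [subst: {e:=b} | 1 pending]
  bind f := (Bool -> b)
step 3: unify d ~ d  [subst: {e:=b, f:=(Bool -> b)} | 0 pending]
  -> identical, skip

Answer: e:=b f:=(Bool -> b)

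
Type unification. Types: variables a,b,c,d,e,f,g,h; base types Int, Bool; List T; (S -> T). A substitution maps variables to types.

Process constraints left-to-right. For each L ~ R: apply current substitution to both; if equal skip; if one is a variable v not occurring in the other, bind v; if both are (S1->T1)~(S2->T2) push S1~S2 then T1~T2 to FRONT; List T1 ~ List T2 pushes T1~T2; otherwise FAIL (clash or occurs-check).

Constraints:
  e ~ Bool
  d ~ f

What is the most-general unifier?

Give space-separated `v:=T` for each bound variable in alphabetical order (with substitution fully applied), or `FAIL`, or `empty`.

Answer: d:=f e:=Bool

Derivation:
step 1: unify e ~ Bool  [subst: {-} | 1 pending]
  bind e := Bool
step 2: unify d ~ f  [subst: {e:=Bool} | 0 pending]
  bind d := f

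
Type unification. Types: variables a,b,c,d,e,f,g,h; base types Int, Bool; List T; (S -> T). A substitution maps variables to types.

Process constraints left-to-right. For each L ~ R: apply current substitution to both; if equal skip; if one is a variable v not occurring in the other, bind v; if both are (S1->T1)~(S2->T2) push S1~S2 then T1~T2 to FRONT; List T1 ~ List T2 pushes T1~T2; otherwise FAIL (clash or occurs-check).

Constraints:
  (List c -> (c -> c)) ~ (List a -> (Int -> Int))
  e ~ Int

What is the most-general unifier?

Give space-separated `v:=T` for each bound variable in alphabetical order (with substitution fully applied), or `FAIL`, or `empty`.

step 1: unify (List c -> (c -> c)) ~ (List a -> (Int -> Int))  [subst: {-} | 1 pending]
  -> decompose arrow: push List c~List a, (c -> c)~(Int -> Int)
step 2: unify List c ~ List a  [subst: {-} | 2 pending]
  -> decompose List: push c~a
step 3: unify c ~ a  [subst: {-} | 2 pending]
  bind c := a
step 4: unify (a -> a) ~ (Int -> Int)  [subst: {c:=a} | 1 pending]
  -> decompose arrow: push a~Int, a~Int
step 5: unify a ~ Int  [subst: {c:=a} | 2 pending]
  bind a := Int
step 6: unify Int ~ Int  [subst: {c:=a, a:=Int} | 1 pending]
  -> identical, skip
step 7: unify e ~ Int  [subst: {c:=a, a:=Int} | 0 pending]
  bind e := Int

Answer: a:=Int c:=Int e:=Int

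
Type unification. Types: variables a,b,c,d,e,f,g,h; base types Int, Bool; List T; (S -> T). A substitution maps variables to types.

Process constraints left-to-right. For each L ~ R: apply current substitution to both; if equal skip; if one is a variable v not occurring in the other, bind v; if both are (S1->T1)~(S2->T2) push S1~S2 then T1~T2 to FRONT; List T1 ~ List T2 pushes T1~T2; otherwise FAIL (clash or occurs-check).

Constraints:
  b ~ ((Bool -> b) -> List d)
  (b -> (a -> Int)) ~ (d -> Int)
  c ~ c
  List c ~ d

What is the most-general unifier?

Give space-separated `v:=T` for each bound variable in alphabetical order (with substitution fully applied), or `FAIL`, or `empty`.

Answer: FAIL

Derivation:
step 1: unify b ~ ((Bool -> b) -> List d)  [subst: {-} | 3 pending]
  occurs-check fail: b in ((Bool -> b) -> List d)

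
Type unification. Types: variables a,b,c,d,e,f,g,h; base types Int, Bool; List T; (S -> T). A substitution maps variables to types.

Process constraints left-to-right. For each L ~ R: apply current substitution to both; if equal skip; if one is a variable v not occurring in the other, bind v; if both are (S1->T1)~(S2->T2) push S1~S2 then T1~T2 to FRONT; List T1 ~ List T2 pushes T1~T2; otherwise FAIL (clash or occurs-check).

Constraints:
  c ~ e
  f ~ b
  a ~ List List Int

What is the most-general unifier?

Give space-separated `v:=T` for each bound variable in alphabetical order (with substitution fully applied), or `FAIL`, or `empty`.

step 1: unify c ~ e  [subst: {-} | 2 pending]
  bind c := e
step 2: unify f ~ b  [subst: {c:=e} | 1 pending]
  bind f := b
step 3: unify a ~ List List Int  [subst: {c:=e, f:=b} | 0 pending]
  bind a := List List Int

Answer: a:=List List Int c:=e f:=b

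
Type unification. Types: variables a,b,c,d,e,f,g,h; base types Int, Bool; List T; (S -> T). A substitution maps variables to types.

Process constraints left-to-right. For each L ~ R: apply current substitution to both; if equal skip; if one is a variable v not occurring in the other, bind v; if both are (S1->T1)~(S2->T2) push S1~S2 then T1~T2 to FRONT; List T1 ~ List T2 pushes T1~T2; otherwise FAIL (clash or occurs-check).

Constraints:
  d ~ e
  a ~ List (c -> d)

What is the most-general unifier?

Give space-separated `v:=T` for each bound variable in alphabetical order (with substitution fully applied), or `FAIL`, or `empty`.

Answer: a:=List (c -> e) d:=e

Derivation:
step 1: unify d ~ e  [subst: {-} | 1 pending]
  bind d := e
step 2: unify a ~ List (c -> e)  [subst: {d:=e} | 0 pending]
  bind a := List (c -> e)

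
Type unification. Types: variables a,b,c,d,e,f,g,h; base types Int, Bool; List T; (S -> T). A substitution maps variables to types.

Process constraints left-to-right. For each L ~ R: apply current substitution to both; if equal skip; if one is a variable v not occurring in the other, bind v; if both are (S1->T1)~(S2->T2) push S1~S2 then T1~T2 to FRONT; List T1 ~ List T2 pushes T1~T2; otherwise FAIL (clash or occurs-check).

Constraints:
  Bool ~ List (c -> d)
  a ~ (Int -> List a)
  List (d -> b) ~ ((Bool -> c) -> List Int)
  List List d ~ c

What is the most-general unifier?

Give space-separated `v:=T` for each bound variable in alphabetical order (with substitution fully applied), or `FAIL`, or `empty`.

step 1: unify Bool ~ List (c -> d)  [subst: {-} | 3 pending]
  clash: Bool vs List (c -> d)

Answer: FAIL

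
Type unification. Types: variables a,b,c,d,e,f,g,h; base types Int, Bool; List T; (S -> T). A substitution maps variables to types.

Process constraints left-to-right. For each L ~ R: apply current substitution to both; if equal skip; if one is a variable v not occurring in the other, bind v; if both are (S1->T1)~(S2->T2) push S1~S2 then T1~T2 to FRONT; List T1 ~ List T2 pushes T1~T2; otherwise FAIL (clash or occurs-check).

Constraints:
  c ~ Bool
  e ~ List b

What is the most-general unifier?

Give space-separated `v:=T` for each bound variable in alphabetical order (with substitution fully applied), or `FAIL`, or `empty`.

step 1: unify c ~ Bool  [subst: {-} | 1 pending]
  bind c := Bool
step 2: unify e ~ List b  [subst: {c:=Bool} | 0 pending]
  bind e := List b

Answer: c:=Bool e:=List b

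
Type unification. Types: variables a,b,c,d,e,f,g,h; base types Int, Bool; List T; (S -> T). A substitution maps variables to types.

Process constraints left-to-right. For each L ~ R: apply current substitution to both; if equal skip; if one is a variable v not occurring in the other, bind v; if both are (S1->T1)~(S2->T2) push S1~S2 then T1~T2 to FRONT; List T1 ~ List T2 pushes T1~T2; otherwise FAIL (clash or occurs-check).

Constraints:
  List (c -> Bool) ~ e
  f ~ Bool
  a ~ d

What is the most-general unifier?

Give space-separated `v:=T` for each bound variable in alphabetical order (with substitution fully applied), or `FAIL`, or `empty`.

Answer: a:=d e:=List (c -> Bool) f:=Bool

Derivation:
step 1: unify List (c -> Bool) ~ e  [subst: {-} | 2 pending]
  bind e := List (c -> Bool)
step 2: unify f ~ Bool  [subst: {e:=List (c -> Bool)} | 1 pending]
  bind f := Bool
step 3: unify a ~ d  [subst: {e:=List (c -> Bool), f:=Bool} | 0 pending]
  bind a := d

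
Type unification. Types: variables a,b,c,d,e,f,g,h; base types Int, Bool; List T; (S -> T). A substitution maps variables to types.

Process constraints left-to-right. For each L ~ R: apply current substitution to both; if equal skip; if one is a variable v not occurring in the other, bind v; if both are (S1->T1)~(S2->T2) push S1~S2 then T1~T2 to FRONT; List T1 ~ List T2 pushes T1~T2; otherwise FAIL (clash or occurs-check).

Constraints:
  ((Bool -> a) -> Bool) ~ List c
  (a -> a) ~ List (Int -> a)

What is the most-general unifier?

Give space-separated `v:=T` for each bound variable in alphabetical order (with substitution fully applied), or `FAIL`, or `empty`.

Answer: FAIL

Derivation:
step 1: unify ((Bool -> a) -> Bool) ~ List c  [subst: {-} | 1 pending]
  clash: ((Bool -> a) -> Bool) vs List c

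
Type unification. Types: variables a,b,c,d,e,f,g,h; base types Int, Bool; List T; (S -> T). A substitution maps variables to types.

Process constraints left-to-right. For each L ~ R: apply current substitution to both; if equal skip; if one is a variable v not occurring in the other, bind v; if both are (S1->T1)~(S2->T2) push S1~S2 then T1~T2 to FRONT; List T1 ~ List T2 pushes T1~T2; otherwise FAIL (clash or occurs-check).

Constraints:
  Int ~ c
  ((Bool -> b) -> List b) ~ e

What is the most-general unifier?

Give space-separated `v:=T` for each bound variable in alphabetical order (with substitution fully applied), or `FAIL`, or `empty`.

Answer: c:=Int e:=((Bool -> b) -> List b)

Derivation:
step 1: unify Int ~ c  [subst: {-} | 1 pending]
  bind c := Int
step 2: unify ((Bool -> b) -> List b) ~ e  [subst: {c:=Int} | 0 pending]
  bind e := ((Bool -> b) -> List b)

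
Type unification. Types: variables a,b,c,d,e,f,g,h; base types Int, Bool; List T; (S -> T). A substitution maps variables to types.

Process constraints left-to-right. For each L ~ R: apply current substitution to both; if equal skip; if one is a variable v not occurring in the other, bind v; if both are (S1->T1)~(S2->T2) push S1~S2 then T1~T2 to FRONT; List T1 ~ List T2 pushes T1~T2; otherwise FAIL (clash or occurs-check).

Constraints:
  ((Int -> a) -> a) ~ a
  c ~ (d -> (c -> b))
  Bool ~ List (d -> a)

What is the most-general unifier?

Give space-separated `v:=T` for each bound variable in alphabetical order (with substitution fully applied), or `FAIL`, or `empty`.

step 1: unify ((Int -> a) -> a) ~ a  [subst: {-} | 2 pending]
  occurs-check fail

Answer: FAIL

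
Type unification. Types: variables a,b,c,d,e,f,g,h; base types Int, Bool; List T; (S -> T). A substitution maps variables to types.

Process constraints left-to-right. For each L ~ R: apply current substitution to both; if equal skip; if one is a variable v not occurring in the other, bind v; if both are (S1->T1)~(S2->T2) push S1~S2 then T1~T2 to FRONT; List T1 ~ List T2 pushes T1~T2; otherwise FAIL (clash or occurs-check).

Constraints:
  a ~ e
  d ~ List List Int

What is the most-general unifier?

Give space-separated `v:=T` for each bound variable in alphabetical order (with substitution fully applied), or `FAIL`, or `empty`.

Answer: a:=e d:=List List Int

Derivation:
step 1: unify a ~ e  [subst: {-} | 1 pending]
  bind a := e
step 2: unify d ~ List List Int  [subst: {a:=e} | 0 pending]
  bind d := List List Int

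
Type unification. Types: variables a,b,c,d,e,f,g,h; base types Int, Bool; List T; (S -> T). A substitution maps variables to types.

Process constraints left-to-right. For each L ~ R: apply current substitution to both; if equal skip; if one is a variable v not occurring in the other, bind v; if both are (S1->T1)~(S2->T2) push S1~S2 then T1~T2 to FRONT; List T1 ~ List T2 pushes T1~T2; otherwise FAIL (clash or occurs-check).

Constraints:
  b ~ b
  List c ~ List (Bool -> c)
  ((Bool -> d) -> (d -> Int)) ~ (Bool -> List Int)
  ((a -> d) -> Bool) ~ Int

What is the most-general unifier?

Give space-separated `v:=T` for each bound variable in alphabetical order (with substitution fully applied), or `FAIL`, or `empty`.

step 1: unify b ~ b  [subst: {-} | 3 pending]
  -> identical, skip
step 2: unify List c ~ List (Bool -> c)  [subst: {-} | 2 pending]
  -> decompose List: push c~(Bool -> c)
step 3: unify c ~ (Bool -> c)  [subst: {-} | 2 pending]
  occurs-check fail: c in (Bool -> c)

Answer: FAIL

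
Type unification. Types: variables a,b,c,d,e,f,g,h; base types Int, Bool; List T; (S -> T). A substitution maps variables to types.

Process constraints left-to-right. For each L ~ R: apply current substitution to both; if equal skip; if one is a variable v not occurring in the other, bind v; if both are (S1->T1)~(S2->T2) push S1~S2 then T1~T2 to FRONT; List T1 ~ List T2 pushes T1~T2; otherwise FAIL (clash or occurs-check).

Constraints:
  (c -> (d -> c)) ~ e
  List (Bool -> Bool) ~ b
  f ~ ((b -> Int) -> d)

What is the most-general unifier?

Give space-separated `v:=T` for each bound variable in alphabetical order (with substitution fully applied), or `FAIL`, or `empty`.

step 1: unify (c -> (d -> c)) ~ e  [subst: {-} | 2 pending]
  bind e := (c -> (d -> c))
step 2: unify List (Bool -> Bool) ~ b  [subst: {e:=(c -> (d -> c))} | 1 pending]
  bind b := List (Bool -> Bool)
step 3: unify f ~ ((List (Bool -> Bool) -> Int) -> d)  [subst: {e:=(c -> (d -> c)), b:=List (Bool -> Bool)} | 0 pending]
  bind f := ((List (Bool -> Bool) -> Int) -> d)

Answer: b:=List (Bool -> Bool) e:=(c -> (d -> c)) f:=((List (Bool -> Bool) -> Int) -> d)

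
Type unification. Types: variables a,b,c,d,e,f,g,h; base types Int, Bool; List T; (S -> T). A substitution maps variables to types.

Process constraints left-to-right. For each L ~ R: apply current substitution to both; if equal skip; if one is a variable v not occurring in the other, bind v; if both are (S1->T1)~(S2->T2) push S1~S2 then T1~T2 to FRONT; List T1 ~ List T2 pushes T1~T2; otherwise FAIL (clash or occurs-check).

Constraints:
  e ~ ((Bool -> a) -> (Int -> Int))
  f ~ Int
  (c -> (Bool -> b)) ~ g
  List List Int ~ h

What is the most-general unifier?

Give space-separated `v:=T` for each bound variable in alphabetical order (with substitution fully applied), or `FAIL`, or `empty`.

step 1: unify e ~ ((Bool -> a) -> (Int -> Int))  [subst: {-} | 3 pending]
  bind e := ((Bool -> a) -> (Int -> Int))
step 2: unify f ~ Int  [subst: {e:=((Bool -> a) -> (Int -> Int))} | 2 pending]
  bind f := Int
step 3: unify (c -> (Bool -> b)) ~ g  [subst: {e:=((Bool -> a) -> (Int -> Int)), f:=Int} | 1 pending]
  bind g := (c -> (Bool -> b))
step 4: unify List List Int ~ h  [subst: {e:=((Bool -> a) -> (Int -> Int)), f:=Int, g:=(c -> (Bool -> b))} | 0 pending]
  bind h := List List Int

Answer: e:=((Bool -> a) -> (Int -> Int)) f:=Int g:=(c -> (Bool -> b)) h:=List List Int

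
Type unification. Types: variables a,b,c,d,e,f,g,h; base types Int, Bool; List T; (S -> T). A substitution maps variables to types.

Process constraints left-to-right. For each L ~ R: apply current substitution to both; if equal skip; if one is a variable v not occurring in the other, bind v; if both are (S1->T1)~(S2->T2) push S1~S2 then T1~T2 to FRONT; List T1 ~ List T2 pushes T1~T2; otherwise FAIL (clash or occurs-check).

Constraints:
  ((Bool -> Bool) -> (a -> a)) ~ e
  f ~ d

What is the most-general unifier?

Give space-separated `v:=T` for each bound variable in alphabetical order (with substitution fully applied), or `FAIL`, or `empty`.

step 1: unify ((Bool -> Bool) -> (a -> a)) ~ e  [subst: {-} | 1 pending]
  bind e := ((Bool -> Bool) -> (a -> a))
step 2: unify f ~ d  [subst: {e:=((Bool -> Bool) -> (a -> a))} | 0 pending]
  bind f := d

Answer: e:=((Bool -> Bool) -> (a -> a)) f:=d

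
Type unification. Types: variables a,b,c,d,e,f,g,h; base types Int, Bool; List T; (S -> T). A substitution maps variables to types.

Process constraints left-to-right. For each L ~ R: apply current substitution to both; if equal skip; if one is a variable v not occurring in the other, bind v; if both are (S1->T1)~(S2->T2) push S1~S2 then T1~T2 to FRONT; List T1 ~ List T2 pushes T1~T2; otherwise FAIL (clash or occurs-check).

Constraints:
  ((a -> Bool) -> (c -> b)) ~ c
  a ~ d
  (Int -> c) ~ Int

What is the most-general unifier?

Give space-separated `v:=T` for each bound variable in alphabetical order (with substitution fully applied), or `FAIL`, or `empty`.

Answer: FAIL

Derivation:
step 1: unify ((a -> Bool) -> (c -> b)) ~ c  [subst: {-} | 2 pending]
  occurs-check fail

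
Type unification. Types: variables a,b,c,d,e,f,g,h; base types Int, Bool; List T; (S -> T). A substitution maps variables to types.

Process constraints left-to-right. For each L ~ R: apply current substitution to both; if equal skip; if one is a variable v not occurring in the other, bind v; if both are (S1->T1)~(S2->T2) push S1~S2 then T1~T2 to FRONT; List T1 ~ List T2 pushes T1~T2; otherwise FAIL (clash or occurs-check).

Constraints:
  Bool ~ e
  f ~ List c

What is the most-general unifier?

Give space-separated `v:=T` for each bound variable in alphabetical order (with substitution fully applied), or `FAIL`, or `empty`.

Answer: e:=Bool f:=List c

Derivation:
step 1: unify Bool ~ e  [subst: {-} | 1 pending]
  bind e := Bool
step 2: unify f ~ List c  [subst: {e:=Bool} | 0 pending]
  bind f := List c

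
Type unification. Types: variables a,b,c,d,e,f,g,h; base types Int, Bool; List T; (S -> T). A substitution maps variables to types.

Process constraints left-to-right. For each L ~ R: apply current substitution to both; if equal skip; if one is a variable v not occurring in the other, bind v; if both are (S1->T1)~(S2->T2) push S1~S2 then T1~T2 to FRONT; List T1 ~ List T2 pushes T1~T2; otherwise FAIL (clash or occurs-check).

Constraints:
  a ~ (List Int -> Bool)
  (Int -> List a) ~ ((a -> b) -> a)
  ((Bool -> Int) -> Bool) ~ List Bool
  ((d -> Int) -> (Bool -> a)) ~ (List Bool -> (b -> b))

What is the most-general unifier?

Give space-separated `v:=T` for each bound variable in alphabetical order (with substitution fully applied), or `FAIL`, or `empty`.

step 1: unify a ~ (List Int -> Bool)  [subst: {-} | 3 pending]
  bind a := (List Int -> Bool)
step 2: unify (Int -> List (List Int -> Bool)) ~ (((List Int -> Bool) -> b) -> (List Int -> Bool))  [subst: {a:=(List Int -> Bool)} | 2 pending]
  -> decompose arrow: push Int~((List Int -> Bool) -> b), List (List Int -> Bool)~(List Int -> Bool)
step 3: unify Int ~ ((List Int -> Bool) -> b)  [subst: {a:=(List Int -> Bool)} | 3 pending]
  clash: Int vs ((List Int -> Bool) -> b)

Answer: FAIL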